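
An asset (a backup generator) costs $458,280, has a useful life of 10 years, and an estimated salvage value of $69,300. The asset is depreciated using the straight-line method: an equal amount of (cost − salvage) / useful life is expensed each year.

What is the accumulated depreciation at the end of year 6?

Depreciable base = $458,280 − $69,300 = $388,980.
Annual expense = $388,980 / 10 = $38,898.
End of year 1: book value $419,382.
End of year 2: book value $380,484.
End of year 3: book value $341,586.
End of year 4: book value $302,688.
End of year 5: book value $263,790.
End of year 6: book value $224,892.
Accumulated through year 6 = $458,280 − $224,892 = $233,388.

$233,388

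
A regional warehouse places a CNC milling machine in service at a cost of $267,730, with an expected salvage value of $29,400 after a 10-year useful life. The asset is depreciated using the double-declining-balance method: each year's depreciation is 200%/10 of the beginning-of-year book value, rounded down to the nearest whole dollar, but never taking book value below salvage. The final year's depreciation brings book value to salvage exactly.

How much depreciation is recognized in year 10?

Depreciable base = $267,730 − $29,400 = $238,330.
Year 1: ⌊$267,730 × 200%/10⌋ = $53,546. Book value $214,184.
Year 2: ⌊$214,184 × 200%/10⌋ = $42,836. Book value $171,348.
Year 3: ⌊$171,348 × 200%/10⌋ = $34,269. Book value $137,079.
Year 4: ⌊$137,079 × 200%/10⌋ = $27,415. Book value $109,664.
Year 5: ⌊$109,664 × 200%/10⌋ = $21,932. Book value $87,732.
Year 6: ⌊$87,732 × 200%/10⌋ = $17,546. Book value $70,186.
Year 7: ⌊$70,186 × 200%/10⌋ = $14,037. Book value $56,149.
Year 8: ⌊$56,149 × 200%/10⌋ = $11,229. Book value $44,920.
Year 9: ⌊$44,920 × 200%/10⌋ = $8,984. Book value $35,936.
Year 10 (final): $35,936 − $29,400 = $6,536. Book value $29,400.

$6,536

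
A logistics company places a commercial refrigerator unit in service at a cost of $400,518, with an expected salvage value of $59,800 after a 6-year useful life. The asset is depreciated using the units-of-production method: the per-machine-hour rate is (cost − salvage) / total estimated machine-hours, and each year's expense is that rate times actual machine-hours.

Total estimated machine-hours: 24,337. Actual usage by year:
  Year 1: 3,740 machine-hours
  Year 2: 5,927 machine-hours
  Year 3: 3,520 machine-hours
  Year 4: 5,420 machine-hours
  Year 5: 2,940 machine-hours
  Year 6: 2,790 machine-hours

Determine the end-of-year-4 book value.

Depreciable base = $400,518 − $59,800 = $340,718.
Rate = $340,718 / 24,337 machine-hours = $14 per machine-hour.
Year 1: 3,740 × $14 = $52,360. Book value $348,158.
Year 2: 5,927 × $14 = $82,978. Book value $265,180.
Year 3: 3,520 × $14 = $49,280. Book value $215,900.
Year 4: 5,420 × $14 = $75,880. Book value $140,020.

$140,020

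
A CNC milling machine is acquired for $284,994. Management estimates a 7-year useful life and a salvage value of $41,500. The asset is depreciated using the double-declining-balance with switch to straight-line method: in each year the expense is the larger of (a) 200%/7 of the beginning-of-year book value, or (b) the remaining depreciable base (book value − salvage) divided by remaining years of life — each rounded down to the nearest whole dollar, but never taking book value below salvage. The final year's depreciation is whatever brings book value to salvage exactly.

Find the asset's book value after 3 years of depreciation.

Depreciable base = $284,994 − $41,500 = $243,494.
Year 1: DB = ⌊$284,994 × 200%/7⌋ = $81,426; SL = ⌊$243,494/7⌋ = $34,784 → take DB $81,426. Book value $203,568.
Year 2: DB = ⌊$203,568 × 200%/7⌋ = $58,162; SL = ⌊$162,068/6⌋ = $27,011 → take DB $58,162. Book value $145,406.
Year 3: DB = ⌊$145,406 × 200%/7⌋ = $41,544; SL = ⌊$103,906/5⌋ = $20,781 → take DB $41,544. Book value $103,862.

$103,862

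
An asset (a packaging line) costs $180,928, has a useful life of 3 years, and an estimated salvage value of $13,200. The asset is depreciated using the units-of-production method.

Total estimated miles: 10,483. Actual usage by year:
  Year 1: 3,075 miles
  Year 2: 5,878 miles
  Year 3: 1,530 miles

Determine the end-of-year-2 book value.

$37,680

Depreciable base = $180,928 − $13,200 = $167,728.
Rate = $167,728 / 10,483 miles = $16 per mile.
Year 1: 3,075 × $16 = $49,200. Book value $131,728.
Year 2: 5,878 × $16 = $94,048. Book value $37,680.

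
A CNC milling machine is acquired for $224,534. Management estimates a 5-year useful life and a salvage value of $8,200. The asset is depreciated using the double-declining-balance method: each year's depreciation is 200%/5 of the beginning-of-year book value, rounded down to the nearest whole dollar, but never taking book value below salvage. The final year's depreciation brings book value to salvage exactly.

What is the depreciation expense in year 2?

$53,888

Depreciable base = $224,534 − $8,200 = $216,334.
Year 1: ⌊$224,534 × 200%/5⌋ = $89,813. Book value $134,721.
Year 2: ⌊$134,721 × 200%/5⌋ = $53,888. Book value $80,833.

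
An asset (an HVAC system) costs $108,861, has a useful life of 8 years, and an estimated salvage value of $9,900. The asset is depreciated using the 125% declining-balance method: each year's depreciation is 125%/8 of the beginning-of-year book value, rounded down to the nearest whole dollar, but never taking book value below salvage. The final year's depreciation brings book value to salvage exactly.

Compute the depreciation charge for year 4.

Depreciable base = $108,861 − $9,900 = $98,961.
Year 1: ⌊$108,861 × 125%/8⌋ = $17,009. Book value $91,852.
Year 2: ⌊$91,852 × 125%/8⌋ = $14,351. Book value $77,501.
Year 3: ⌊$77,501 × 125%/8⌋ = $12,109. Book value $65,392.
Year 4: ⌊$65,392 × 125%/8⌋ = $10,217. Book value $55,175.

$10,217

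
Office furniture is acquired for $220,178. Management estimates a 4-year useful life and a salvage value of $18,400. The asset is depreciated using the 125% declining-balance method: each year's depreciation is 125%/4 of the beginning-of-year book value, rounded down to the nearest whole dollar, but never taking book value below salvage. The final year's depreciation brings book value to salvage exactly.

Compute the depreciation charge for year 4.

$53,148

Depreciable base = $220,178 − $18,400 = $201,778.
Year 1: ⌊$220,178 × 125%/4⌋ = $68,805. Book value $151,373.
Year 2: ⌊$151,373 × 125%/4⌋ = $47,304. Book value $104,069.
Year 3: ⌊$104,069 × 125%/4⌋ = $32,521. Book value $71,548.
Year 4 (final): $71,548 − $18,400 = $53,148. Book value $18,400.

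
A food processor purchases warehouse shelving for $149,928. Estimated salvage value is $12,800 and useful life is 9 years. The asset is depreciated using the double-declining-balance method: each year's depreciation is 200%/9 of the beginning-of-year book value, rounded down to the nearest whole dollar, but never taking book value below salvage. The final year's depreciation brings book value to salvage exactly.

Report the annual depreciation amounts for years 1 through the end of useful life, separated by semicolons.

Depreciable base = $149,928 − $12,800 = $137,128.
Year 1: ⌊$149,928 × 200%/9⌋ = $33,317. Book value $116,611.
Year 2: ⌊$116,611 × 200%/9⌋ = $25,913. Book value $90,698.
Year 3: ⌊$90,698 × 200%/9⌋ = $20,155. Book value $70,543.
Year 4: ⌊$70,543 × 200%/9⌋ = $15,676. Book value $54,867.
Year 5: ⌊$54,867 × 200%/9⌋ = $12,192. Book value $42,675.
Year 6: ⌊$42,675 × 200%/9⌋ = $9,483. Book value $33,192.
Year 7: ⌊$33,192 × 200%/9⌋ = $7,376. Book value $25,816.
Year 8: ⌊$25,816 × 200%/9⌋ = $5,736. Book value $20,080.
Year 9 (final): $20,080 − $12,800 = $7,280. Book value $12,800.

$33,317; $25,913; $20,155; $15,676; $12,192; $9,483; $7,376; $5,736; $7,280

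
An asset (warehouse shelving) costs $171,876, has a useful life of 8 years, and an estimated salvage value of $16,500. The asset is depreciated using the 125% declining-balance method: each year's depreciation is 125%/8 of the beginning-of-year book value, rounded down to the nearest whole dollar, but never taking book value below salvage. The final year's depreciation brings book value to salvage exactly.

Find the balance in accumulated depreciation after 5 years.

Depreciable base = $171,876 − $16,500 = $155,376.
Year 1: ⌊$171,876 × 125%/8⌋ = $26,855. Book value $145,021.
Year 2: ⌊$145,021 × 125%/8⌋ = $22,659. Book value $122,362.
Year 3: ⌊$122,362 × 125%/8⌋ = $19,119. Book value $103,243.
Year 4: ⌊$103,243 × 125%/8⌋ = $16,131. Book value $87,112.
Year 5: ⌊$87,112 × 125%/8⌋ = $13,611. Book value $73,501.
Accumulated through year 5 = $171,876 − $73,501 = $98,375.

$98,375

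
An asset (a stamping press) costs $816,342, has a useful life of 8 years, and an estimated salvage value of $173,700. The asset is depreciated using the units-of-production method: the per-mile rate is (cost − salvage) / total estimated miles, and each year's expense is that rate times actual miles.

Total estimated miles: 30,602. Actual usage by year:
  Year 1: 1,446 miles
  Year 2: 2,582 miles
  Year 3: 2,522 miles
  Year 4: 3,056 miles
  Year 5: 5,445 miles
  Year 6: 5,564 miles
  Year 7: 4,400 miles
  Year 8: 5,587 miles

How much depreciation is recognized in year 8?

$117,327

Depreciable base = $816,342 − $173,700 = $642,642.
Rate = $642,642 / 30,602 miles = $21 per mile.
Year 1: 1,446 × $21 = $30,366. Book value $785,976.
Year 2: 2,582 × $21 = $54,222. Book value $731,754.
Year 3: 2,522 × $21 = $52,962. Book value $678,792.
Year 4: 3,056 × $21 = $64,176. Book value $614,616.
Year 5: 5,445 × $21 = $114,345. Book value $500,271.
Year 6: 5,564 × $21 = $116,844. Book value $383,427.
Year 7: 4,400 × $21 = $92,400. Book value $291,027.
Year 8: 5,587 × $21 = $117,327. Book value $173,700.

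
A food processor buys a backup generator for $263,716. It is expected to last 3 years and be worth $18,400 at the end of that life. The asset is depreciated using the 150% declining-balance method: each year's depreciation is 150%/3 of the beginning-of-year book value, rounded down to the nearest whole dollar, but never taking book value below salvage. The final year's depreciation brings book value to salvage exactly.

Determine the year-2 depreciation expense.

Depreciable base = $263,716 − $18,400 = $245,316.
Year 1: ⌊$263,716 × 150%/3⌋ = $131,858. Book value $131,858.
Year 2: ⌊$131,858 × 150%/3⌋ = $65,929. Book value $65,929.

$65,929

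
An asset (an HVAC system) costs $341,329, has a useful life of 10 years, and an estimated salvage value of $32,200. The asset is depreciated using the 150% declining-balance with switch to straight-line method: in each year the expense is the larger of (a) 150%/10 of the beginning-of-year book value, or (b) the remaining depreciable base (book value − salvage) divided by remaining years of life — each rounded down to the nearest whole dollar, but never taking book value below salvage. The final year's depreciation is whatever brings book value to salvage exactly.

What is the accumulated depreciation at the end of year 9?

$285,278

Depreciable base = $341,329 − $32,200 = $309,129.
Year 1: DB = ⌊$341,329 × 150%/10⌋ = $51,199; SL = ⌊$309,129/10⌋ = $30,912 → take DB $51,199. Book value $290,130.
Year 2: DB = ⌊$290,130 × 150%/10⌋ = $43,519; SL = ⌊$257,930/9⌋ = $28,658 → take DB $43,519. Book value $246,611.
Year 3: DB = ⌊$246,611 × 150%/10⌋ = $36,991; SL = ⌊$214,411/8⌋ = $26,801 → take DB $36,991. Book value $209,620.
Year 4: DB = ⌊$209,620 × 150%/10⌋ = $31,443; SL = ⌊$177,420/7⌋ = $25,345 → take DB $31,443. Book value $178,177.
Year 5: DB = ⌊$178,177 × 150%/10⌋ = $26,726; SL = ⌊$145,977/6⌋ = $24,329 → take DB $26,726. Book value $151,451.
Year 6: DB = ⌊$151,451 × 150%/10⌋ = $22,717; SL = ⌊$119,251/5⌋ = $23,850 → take SL $23,850. Book value $127,601.
Year 7: DB = ⌊$127,601 × 150%/10⌋ = $19,140; SL = ⌊$95,401/4⌋ = $23,850 → take SL $23,850. Book value $103,751.
Year 8: DB = ⌊$103,751 × 150%/10⌋ = $15,562; SL = ⌊$71,551/3⌋ = $23,850 → take SL $23,850. Book value $79,901.
Year 9: DB = ⌊$79,901 × 150%/10⌋ = $11,985; SL = ⌊$47,701/2⌋ = $23,850 → take SL $23,850. Book value $56,051.
Accumulated through year 9 = $341,329 − $56,051 = $285,278.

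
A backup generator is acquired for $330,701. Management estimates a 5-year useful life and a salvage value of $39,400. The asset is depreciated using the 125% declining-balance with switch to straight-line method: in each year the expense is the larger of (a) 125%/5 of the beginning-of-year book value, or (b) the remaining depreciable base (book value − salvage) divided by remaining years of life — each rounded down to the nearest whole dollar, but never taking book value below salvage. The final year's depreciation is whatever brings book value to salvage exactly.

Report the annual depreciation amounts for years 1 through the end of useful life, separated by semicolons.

$82,675; $62,006; $48,873; $48,873; $48,874

Depreciable base = $330,701 − $39,400 = $291,301.
Year 1: DB = ⌊$330,701 × 125%/5⌋ = $82,675; SL = ⌊$291,301/5⌋ = $58,260 → take DB $82,675. Book value $248,026.
Year 2: DB = ⌊$248,026 × 125%/5⌋ = $62,006; SL = ⌊$208,626/4⌋ = $52,156 → take DB $62,006. Book value $186,020.
Year 3: DB = ⌊$186,020 × 125%/5⌋ = $46,505; SL = ⌊$146,620/3⌋ = $48,873 → take SL $48,873. Book value $137,147.
Year 4: DB = ⌊$137,147 × 125%/5⌋ = $34,286; SL = ⌊$97,747/2⌋ = $48,873 → take SL $48,873. Book value $88,274.
Year 5 (final): $88,274 − $39,400 = $48,874. Book value $39,400.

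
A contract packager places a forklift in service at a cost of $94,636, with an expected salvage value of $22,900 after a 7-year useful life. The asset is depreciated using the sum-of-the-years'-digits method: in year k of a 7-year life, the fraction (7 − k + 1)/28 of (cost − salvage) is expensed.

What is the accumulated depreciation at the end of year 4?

$56,364

Depreciable base = $94,636 − $22,900 = $71,736.
Sum of the years' digits = 7+6+5+4+3+2+1 = 28.
Year 1: $71,736 × 7/28 = $17,934. Book value $76,702.
Year 2: $71,736 × 6/28 = $15,372. Book value $61,330.
Year 3: $71,736 × 5/28 = $12,810. Book value $48,520.
Year 4: $71,736 × 4/28 = $10,248. Book value $38,272.
Accumulated through year 4 = $94,636 − $38,272 = $56,364.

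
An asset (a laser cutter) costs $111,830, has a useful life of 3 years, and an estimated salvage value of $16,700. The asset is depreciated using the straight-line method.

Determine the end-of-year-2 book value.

Depreciable base = $111,830 − $16,700 = $95,130.
Annual expense = $95,130 / 3 = $31,710.
End of year 1: book value $80,120.
End of year 2: book value $48,410.

$48,410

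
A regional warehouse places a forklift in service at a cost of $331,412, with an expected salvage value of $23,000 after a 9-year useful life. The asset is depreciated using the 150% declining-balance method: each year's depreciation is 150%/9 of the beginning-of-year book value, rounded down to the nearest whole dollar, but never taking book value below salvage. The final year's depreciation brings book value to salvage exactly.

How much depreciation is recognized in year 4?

Depreciable base = $331,412 − $23,000 = $308,412.
Year 1: ⌊$331,412 × 150%/9⌋ = $55,235. Book value $276,177.
Year 2: ⌊$276,177 × 150%/9⌋ = $46,029. Book value $230,148.
Year 3: ⌊$230,148 × 150%/9⌋ = $38,358. Book value $191,790.
Year 4: ⌊$191,790 × 150%/9⌋ = $31,965. Book value $159,825.

$31,965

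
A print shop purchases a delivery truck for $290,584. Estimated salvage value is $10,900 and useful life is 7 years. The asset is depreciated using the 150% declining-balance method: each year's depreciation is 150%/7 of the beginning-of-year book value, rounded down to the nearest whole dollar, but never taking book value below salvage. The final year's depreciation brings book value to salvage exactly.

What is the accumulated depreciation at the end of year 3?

$149,633

Depreciable base = $290,584 − $10,900 = $279,684.
Year 1: ⌊$290,584 × 150%/7⌋ = $62,268. Book value $228,316.
Year 2: ⌊$228,316 × 150%/7⌋ = $48,924. Book value $179,392.
Year 3: ⌊$179,392 × 150%/7⌋ = $38,441. Book value $140,951.
Accumulated through year 3 = $290,584 − $140,951 = $149,633.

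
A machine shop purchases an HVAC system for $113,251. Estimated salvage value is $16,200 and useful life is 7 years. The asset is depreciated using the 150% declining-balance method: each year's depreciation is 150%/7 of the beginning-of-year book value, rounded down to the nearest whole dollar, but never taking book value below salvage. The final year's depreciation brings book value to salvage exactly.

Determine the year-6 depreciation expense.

$7,267

Depreciable base = $113,251 − $16,200 = $97,051.
Year 1: ⌊$113,251 × 150%/7⌋ = $24,268. Book value $88,983.
Year 2: ⌊$88,983 × 150%/7⌋ = $19,067. Book value $69,916.
Year 3: ⌊$69,916 × 150%/7⌋ = $14,982. Book value $54,934.
Year 4: ⌊$54,934 × 150%/7⌋ = $11,771. Book value $43,163.
Year 5: ⌊$43,163 × 150%/7⌋ = $9,249. Book value $33,914.
Year 6: ⌊$33,914 × 150%/7⌋ = $7,267. Book value $26,647.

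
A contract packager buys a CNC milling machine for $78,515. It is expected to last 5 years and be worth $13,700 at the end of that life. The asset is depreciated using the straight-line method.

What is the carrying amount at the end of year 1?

Depreciable base = $78,515 − $13,700 = $64,815.
Annual expense = $64,815 / 5 = $12,963.
End of year 1: book value $65,552.

$65,552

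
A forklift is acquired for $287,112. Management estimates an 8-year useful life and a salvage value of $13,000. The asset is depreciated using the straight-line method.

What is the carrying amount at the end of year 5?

Depreciable base = $287,112 − $13,000 = $274,112.
Annual expense = $274,112 / 8 = $34,264.
End of year 1: book value $252,848.
End of year 2: book value $218,584.
End of year 3: book value $184,320.
End of year 4: book value $150,056.
End of year 5: book value $115,792.

$115,792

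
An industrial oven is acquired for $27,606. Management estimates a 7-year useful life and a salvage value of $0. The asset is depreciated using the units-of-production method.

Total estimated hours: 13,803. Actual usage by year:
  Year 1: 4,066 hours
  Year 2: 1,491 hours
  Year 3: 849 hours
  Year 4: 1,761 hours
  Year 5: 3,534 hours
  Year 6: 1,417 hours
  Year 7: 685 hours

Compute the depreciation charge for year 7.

$1,370

Depreciable base = $27,606 − $0 = $27,606.
Rate = $27,606 / 13,803 hours = $2 per hour.
Year 1: 4,066 × $2 = $8,132. Book value $19,474.
Year 2: 1,491 × $2 = $2,982. Book value $16,492.
Year 3: 849 × $2 = $1,698. Book value $14,794.
Year 4: 1,761 × $2 = $3,522. Book value $11,272.
Year 5: 3,534 × $2 = $7,068. Book value $4,204.
Year 6: 1,417 × $2 = $2,834. Book value $1,370.
Year 7: 685 × $2 = $1,370. Book value $0.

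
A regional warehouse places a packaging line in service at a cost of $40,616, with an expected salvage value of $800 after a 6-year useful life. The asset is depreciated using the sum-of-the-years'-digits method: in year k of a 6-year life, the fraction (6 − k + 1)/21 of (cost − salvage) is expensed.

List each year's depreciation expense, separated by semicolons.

Depreciable base = $40,616 − $800 = $39,816.
Sum of the years' digits = 6+5+4+3+2+1 = 21.
Year 1: $39,816 × 6/21 = $11,376. Book value $29,240.
Year 2: $39,816 × 5/21 = $9,480. Book value $19,760.
Year 3: $39,816 × 4/21 = $7,584. Book value $12,176.
Year 4: $39,816 × 3/21 = $5,688. Book value $6,488.
Year 5: $39,816 × 2/21 = $3,792. Book value $2,696.
Year 6: $39,816 × 1/21 = $1,896. Book value $800.

$11,376; $9,480; $7,584; $5,688; $3,792; $1,896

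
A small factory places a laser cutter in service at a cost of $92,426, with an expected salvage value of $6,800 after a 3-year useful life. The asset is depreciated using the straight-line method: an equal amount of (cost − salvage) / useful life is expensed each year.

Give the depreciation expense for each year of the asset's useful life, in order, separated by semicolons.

$28,542; $28,542; $28,542

Depreciable base = $92,426 − $6,800 = $85,626.
Annual expense = $85,626 / 3 = $28,542.
End of year 1: book value $63,884.
End of year 2: book value $35,342.
End of year 3: book value $6,800.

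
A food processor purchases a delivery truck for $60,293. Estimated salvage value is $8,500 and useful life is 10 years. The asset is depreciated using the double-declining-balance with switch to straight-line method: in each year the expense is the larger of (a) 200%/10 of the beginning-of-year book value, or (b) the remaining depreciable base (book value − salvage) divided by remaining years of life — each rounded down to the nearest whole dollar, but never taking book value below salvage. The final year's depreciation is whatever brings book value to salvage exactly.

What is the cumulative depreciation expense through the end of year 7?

$47,647

Depreciable base = $60,293 − $8,500 = $51,793.
Year 1: DB = ⌊$60,293 × 200%/10⌋ = $12,058; SL = ⌊$51,793/10⌋ = $5,179 → take DB $12,058. Book value $48,235.
Year 2: DB = ⌊$48,235 × 200%/10⌋ = $9,647; SL = ⌊$39,735/9⌋ = $4,415 → take DB $9,647. Book value $38,588.
Year 3: DB = ⌊$38,588 × 200%/10⌋ = $7,717; SL = ⌊$30,088/8⌋ = $3,761 → take DB $7,717. Book value $30,871.
Year 4: DB = ⌊$30,871 × 200%/10⌋ = $6,174; SL = ⌊$22,371/7⌋ = $3,195 → take DB $6,174. Book value $24,697.
Year 5: DB = ⌊$24,697 × 200%/10⌋ = $4,939; SL = ⌊$16,197/6⌋ = $2,699 → take DB $4,939. Book value $19,758.
Year 6: DB = ⌊$19,758 × 200%/10⌋ = $3,951; SL = ⌊$11,258/5⌋ = $2,251 → take DB $3,951. Book value $15,807.
Year 7: DB = ⌊$15,807 × 200%/10⌋ = $3,161; SL = ⌊$7,307/4⌋ = $1,826 → take DB $3,161. Book value $12,646.
Accumulated through year 7 = $60,293 − $12,646 = $47,647.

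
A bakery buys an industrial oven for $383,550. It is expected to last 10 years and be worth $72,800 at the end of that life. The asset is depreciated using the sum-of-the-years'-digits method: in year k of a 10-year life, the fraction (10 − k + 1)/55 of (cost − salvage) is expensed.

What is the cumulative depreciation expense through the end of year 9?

$305,100

Depreciable base = $383,550 − $72,800 = $310,750.
Sum of the years' digits = 10+9+8+7+6+5+4+3+2+1 = 55.
Year 1: $310,750 × 10/55 = $56,500. Book value $327,050.
Year 2: $310,750 × 9/55 = $50,850. Book value $276,200.
Year 3: $310,750 × 8/55 = $45,200. Book value $231,000.
Year 4: $310,750 × 7/55 = $39,550. Book value $191,450.
Year 5: $310,750 × 6/55 = $33,900. Book value $157,550.
Year 6: $310,750 × 5/55 = $28,250. Book value $129,300.
Year 7: $310,750 × 4/55 = $22,600. Book value $106,700.
Year 8: $310,750 × 3/55 = $16,950. Book value $89,750.
Year 9: $310,750 × 2/55 = $11,300. Book value $78,450.
Accumulated through year 9 = $383,550 − $78,450 = $305,100.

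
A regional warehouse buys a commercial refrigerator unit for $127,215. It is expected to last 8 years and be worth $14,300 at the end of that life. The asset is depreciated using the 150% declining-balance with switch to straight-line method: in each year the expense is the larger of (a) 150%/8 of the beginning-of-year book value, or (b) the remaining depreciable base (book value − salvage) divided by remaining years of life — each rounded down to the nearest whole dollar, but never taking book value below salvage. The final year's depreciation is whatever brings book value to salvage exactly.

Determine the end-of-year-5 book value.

$45,048

Depreciable base = $127,215 − $14,300 = $112,915.
Year 1: DB = ⌊$127,215 × 150%/8⌋ = $23,852; SL = ⌊$112,915/8⌋ = $14,114 → take DB $23,852. Book value $103,363.
Year 2: DB = ⌊$103,363 × 150%/8⌋ = $19,380; SL = ⌊$89,063/7⌋ = $12,723 → take DB $19,380. Book value $83,983.
Year 3: DB = ⌊$83,983 × 150%/8⌋ = $15,746; SL = ⌊$69,683/6⌋ = $11,613 → take DB $15,746. Book value $68,237.
Year 4: DB = ⌊$68,237 × 150%/8⌋ = $12,794; SL = ⌊$53,937/5⌋ = $10,787 → take DB $12,794. Book value $55,443.
Year 5: DB = ⌊$55,443 × 150%/8⌋ = $10,395; SL = ⌊$41,143/4⌋ = $10,285 → take DB $10,395. Book value $45,048.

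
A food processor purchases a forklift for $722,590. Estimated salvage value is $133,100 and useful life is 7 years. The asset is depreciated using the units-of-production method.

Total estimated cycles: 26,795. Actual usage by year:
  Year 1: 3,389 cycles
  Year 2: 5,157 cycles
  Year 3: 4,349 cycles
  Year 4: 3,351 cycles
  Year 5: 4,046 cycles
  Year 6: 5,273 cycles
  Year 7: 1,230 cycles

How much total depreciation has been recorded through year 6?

$562,430

Depreciable base = $722,590 − $133,100 = $589,490.
Rate = $589,490 / 26,795 cycles = $22 per cycle.
Year 1: 3,389 × $22 = $74,558. Book value $648,032.
Year 2: 5,157 × $22 = $113,454. Book value $534,578.
Year 3: 4,349 × $22 = $95,678. Book value $438,900.
Year 4: 3,351 × $22 = $73,722. Book value $365,178.
Year 5: 4,046 × $22 = $89,012. Book value $276,166.
Year 6: 5,273 × $22 = $116,006. Book value $160,160.
Accumulated through year 6 = $722,590 − $160,160 = $562,430.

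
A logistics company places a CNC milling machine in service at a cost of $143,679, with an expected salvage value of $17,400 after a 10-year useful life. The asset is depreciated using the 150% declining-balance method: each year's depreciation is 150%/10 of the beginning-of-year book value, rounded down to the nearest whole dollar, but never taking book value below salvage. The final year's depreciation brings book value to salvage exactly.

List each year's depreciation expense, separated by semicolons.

Depreciable base = $143,679 − $17,400 = $126,279.
Year 1: ⌊$143,679 × 150%/10⌋ = $21,551. Book value $122,128.
Year 2: ⌊$122,128 × 150%/10⌋ = $18,319. Book value $103,809.
Year 3: ⌊$103,809 × 150%/10⌋ = $15,571. Book value $88,238.
Year 4: ⌊$88,238 × 150%/10⌋ = $13,235. Book value $75,003.
Year 5: ⌊$75,003 × 150%/10⌋ = $11,250. Book value $63,753.
Year 6: ⌊$63,753 × 150%/10⌋ = $9,562. Book value $54,191.
Year 7: ⌊$54,191 × 150%/10⌋ = $8,128. Book value $46,063.
Year 8: ⌊$46,063 × 150%/10⌋ = $6,909. Book value $39,154.
Year 9: ⌊$39,154 × 150%/10⌋ = $5,873. Book value $33,281.
Year 10 (final): $33,281 − $17,400 = $15,881. Book value $17,400.

$21,551; $18,319; $15,571; $13,235; $11,250; $9,562; $8,128; $6,909; $5,873; $15,881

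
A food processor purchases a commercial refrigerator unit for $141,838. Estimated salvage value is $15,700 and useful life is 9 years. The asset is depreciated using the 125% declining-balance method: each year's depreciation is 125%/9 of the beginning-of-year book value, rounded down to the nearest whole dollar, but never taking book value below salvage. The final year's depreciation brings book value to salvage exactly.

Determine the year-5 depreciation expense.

$10,831

Depreciable base = $141,838 − $15,700 = $126,138.
Year 1: ⌊$141,838 × 125%/9⌋ = $19,699. Book value $122,139.
Year 2: ⌊$122,139 × 125%/9⌋ = $16,963. Book value $105,176.
Year 3: ⌊$105,176 × 125%/9⌋ = $14,607. Book value $90,569.
Year 4: ⌊$90,569 × 125%/9⌋ = $12,579. Book value $77,990.
Year 5: ⌊$77,990 × 125%/9⌋ = $10,831. Book value $67,159.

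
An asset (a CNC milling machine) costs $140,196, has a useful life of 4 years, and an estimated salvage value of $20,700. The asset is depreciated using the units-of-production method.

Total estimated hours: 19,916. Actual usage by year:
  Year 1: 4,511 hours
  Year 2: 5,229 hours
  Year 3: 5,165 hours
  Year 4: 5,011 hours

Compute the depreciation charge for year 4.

Depreciable base = $140,196 − $20,700 = $119,496.
Rate = $119,496 / 19,916 hours = $6 per hour.
Year 1: 4,511 × $6 = $27,066. Book value $113,130.
Year 2: 5,229 × $6 = $31,374. Book value $81,756.
Year 3: 5,165 × $6 = $30,990. Book value $50,766.
Year 4: 5,011 × $6 = $30,066. Book value $20,700.

$30,066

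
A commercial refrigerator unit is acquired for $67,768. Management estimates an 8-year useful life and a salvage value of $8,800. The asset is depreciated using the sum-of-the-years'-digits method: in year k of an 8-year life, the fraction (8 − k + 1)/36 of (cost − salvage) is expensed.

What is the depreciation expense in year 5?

$6,552

Depreciable base = $67,768 − $8,800 = $58,968.
Sum of the years' digits = 8+7+6+5+4+3+2+1 = 36.
Year 1: $58,968 × 8/36 = $13,104. Book value $54,664.
Year 2: $58,968 × 7/36 = $11,466. Book value $43,198.
Year 3: $58,968 × 6/36 = $9,828. Book value $33,370.
Year 4: $58,968 × 5/36 = $8,190. Book value $25,180.
Year 5: $58,968 × 4/36 = $6,552. Book value $18,628.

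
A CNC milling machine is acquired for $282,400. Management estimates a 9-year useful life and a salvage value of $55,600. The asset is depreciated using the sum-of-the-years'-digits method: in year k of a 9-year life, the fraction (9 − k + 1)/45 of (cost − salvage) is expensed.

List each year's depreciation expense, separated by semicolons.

$45,360; $40,320; $35,280; $30,240; $25,200; $20,160; $15,120; $10,080; $5,040

Depreciable base = $282,400 − $55,600 = $226,800.
Sum of the years' digits = 9+8+7+6+5+4+3+2+1 = 45.
Year 1: $226,800 × 9/45 = $45,360. Book value $237,040.
Year 2: $226,800 × 8/45 = $40,320. Book value $196,720.
Year 3: $226,800 × 7/45 = $35,280. Book value $161,440.
Year 4: $226,800 × 6/45 = $30,240. Book value $131,200.
Year 5: $226,800 × 5/45 = $25,200. Book value $106,000.
Year 6: $226,800 × 4/45 = $20,160. Book value $85,840.
Year 7: $226,800 × 3/45 = $15,120. Book value $70,720.
Year 8: $226,800 × 2/45 = $10,080. Book value $60,640.
Year 9: $226,800 × 1/45 = $5,040. Book value $55,600.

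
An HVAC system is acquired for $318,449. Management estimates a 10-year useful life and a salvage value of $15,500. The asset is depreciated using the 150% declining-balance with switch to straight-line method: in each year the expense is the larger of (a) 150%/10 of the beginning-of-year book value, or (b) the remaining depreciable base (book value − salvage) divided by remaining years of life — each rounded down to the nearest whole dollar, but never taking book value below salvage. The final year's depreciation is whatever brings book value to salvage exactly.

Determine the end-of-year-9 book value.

Depreciable base = $318,449 − $15,500 = $302,949.
Year 1: DB = ⌊$318,449 × 150%/10⌋ = $47,767; SL = ⌊$302,949/10⌋ = $30,294 → take DB $47,767. Book value $270,682.
Year 2: DB = ⌊$270,682 × 150%/10⌋ = $40,602; SL = ⌊$255,182/9⌋ = $28,353 → take DB $40,602. Book value $230,080.
Year 3: DB = ⌊$230,080 × 150%/10⌋ = $34,512; SL = ⌊$214,580/8⌋ = $26,822 → take DB $34,512. Book value $195,568.
Year 4: DB = ⌊$195,568 × 150%/10⌋ = $29,335; SL = ⌊$180,068/7⌋ = $25,724 → take DB $29,335. Book value $166,233.
Year 5: DB = ⌊$166,233 × 150%/10⌋ = $24,934; SL = ⌊$150,733/6⌋ = $25,122 → take SL $25,122. Book value $141,111.
Year 6: DB = ⌊$141,111 × 150%/10⌋ = $21,166; SL = ⌊$125,611/5⌋ = $25,122 → take SL $25,122. Book value $115,989.
Year 7: DB = ⌊$115,989 × 150%/10⌋ = $17,398; SL = ⌊$100,489/4⌋ = $25,122 → take SL $25,122. Book value $90,867.
Year 8: DB = ⌊$90,867 × 150%/10⌋ = $13,630; SL = ⌊$75,367/3⌋ = $25,122 → take SL $25,122. Book value $65,745.
Year 9: DB = ⌊$65,745 × 150%/10⌋ = $9,861; SL = ⌊$50,245/2⌋ = $25,122 → take SL $25,122. Book value $40,623.

$40,623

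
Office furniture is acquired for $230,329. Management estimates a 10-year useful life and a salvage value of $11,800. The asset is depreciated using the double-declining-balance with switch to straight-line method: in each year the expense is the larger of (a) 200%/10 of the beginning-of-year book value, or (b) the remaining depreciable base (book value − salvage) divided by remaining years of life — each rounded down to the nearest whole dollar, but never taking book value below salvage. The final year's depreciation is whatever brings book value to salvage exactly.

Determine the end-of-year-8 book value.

Depreciable base = $230,329 − $11,800 = $218,529.
Year 1: DB = ⌊$230,329 × 200%/10⌋ = $46,065; SL = ⌊$218,529/10⌋ = $21,852 → take DB $46,065. Book value $184,264.
Year 2: DB = ⌊$184,264 × 200%/10⌋ = $36,852; SL = ⌊$172,464/9⌋ = $19,162 → take DB $36,852. Book value $147,412.
Year 3: DB = ⌊$147,412 × 200%/10⌋ = $29,482; SL = ⌊$135,612/8⌋ = $16,951 → take DB $29,482. Book value $117,930.
Year 4: DB = ⌊$117,930 × 200%/10⌋ = $23,586; SL = ⌊$106,130/7⌋ = $15,161 → take DB $23,586. Book value $94,344.
Year 5: DB = ⌊$94,344 × 200%/10⌋ = $18,868; SL = ⌊$82,544/6⌋ = $13,757 → take DB $18,868. Book value $75,476.
Year 6: DB = ⌊$75,476 × 200%/10⌋ = $15,095; SL = ⌊$63,676/5⌋ = $12,735 → take DB $15,095. Book value $60,381.
Year 7: DB = ⌊$60,381 × 200%/10⌋ = $12,076; SL = ⌊$48,581/4⌋ = $12,145 → take SL $12,145. Book value $48,236.
Year 8: DB = ⌊$48,236 × 200%/10⌋ = $9,647; SL = ⌊$36,436/3⌋ = $12,145 → take SL $12,145. Book value $36,091.

$36,091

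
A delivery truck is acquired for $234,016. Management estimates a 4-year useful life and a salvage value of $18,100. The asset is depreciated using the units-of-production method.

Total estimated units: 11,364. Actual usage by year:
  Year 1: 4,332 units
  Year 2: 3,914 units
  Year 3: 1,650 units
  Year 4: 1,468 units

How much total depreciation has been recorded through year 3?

$188,024

Depreciable base = $234,016 − $18,100 = $215,916.
Rate = $215,916 / 11,364 units = $19 per unit.
Year 1: 4,332 × $19 = $82,308. Book value $151,708.
Year 2: 3,914 × $19 = $74,366. Book value $77,342.
Year 3: 1,650 × $19 = $31,350. Book value $45,992.
Accumulated through year 3 = $234,016 − $45,992 = $188,024.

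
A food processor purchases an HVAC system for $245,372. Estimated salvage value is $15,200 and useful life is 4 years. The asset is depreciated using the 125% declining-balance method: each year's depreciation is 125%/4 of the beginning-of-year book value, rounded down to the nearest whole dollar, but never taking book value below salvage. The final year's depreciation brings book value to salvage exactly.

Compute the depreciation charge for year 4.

Depreciable base = $245,372 − $15,200 = $230,172.
Year 1: ⌊$245,372 × 125%/4⌋ = $76,678. Book value $168,694.
Year 2: ⌊$168,694 × 125%/4⌋ = $52,716. Book value $115,978.
Year 3: ⌊$115,978 × 125%/4⌋ = $36,243. Book value $79,735.
Year 4 (final): $79,735 − $15,200 = $64,535. Book value $15,200.

$64,535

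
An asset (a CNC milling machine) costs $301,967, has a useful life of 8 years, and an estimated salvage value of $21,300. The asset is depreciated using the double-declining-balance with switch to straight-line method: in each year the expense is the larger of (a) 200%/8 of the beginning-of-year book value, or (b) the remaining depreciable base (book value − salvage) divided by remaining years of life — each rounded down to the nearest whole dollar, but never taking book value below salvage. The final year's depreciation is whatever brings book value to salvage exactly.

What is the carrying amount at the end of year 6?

$53,745

Depreciable base = $301,967 − $21,300 = $280,667.
Year 1: DB = ⌊$301,967 × 200%/8⌋ = $75,491; SL = ⌊$280,667/8⌋ = $35,083 → take DB $75,491. Book value $226,476.
Year 2: DB = ⌊$226,476 × 200%/8⌋ = $56,619; SL = ⌊$205,176/7⌋ = $29,310 → take DB $56,619. Book value $169,857.
Year 3: DB = ⌊$169,857 × 200%/8⌋ = $42,464; SL = ⌊$148,557/6⌋ = $24,759 → take DB $42,464. Book value $127,393.
Year 4: DB = ⌊$127,393 × 200%/8⌋ = $31,848; SL = ⌊$106,093/5⌋ = $21,218 → take DB $31,848. Book value $95,545.
Year 5: DB = ⌊$95,545 × 200%/8⌋ = $23,886; SL = ⌊$74,245/4⌋ = $18,561 → take DB $23,886. Book value $71,659.
Year 6: DB = ⌊$71,659 × 200%/8⌋ = $17,914; SL = ⌊$50,359/3⌋ = $16,786 → take DB $17,914. Book value $53,745.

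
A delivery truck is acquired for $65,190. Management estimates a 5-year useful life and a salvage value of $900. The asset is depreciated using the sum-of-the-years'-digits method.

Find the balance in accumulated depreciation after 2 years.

$38,574

Depreciable base = $65,190 − $900 = $64,290.
Sum of the years' digits = 5+4+3+2+1 = 15.
Year 1: $64,290 × 5/15 = $21,430. Book value $43,760.
Year 2: $64,290 × 4/15 = $17,144. Book value $26,616.
Accumulated through year 2 = $65,190 − $26,616 = $38,574.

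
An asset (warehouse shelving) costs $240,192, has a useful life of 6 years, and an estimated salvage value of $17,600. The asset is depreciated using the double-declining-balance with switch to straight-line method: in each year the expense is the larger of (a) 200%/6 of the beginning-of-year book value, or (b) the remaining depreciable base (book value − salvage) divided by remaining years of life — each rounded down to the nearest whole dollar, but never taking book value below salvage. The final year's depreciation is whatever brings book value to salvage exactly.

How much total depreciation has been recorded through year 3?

Depreciable base = $240,192 − $17,600 = $222,592.
Year 1: DB = ⌊$240,192 × 200%/6⌋ = $80,064; SL = ⌊$222,592/6⌋ = $37,098 → take DB $80,064. Book value $160,128.
Year 2: DB = ⌊$160,128 × 200%/6⌋ = $53,376; SL = ⌊$142,528/5⌋ = $28,505 → take DB $53,376. Book value $106,752.
Year 3: DB = ⌊$106,752 × 200%/6⌋ = $35,584; SL = ⌊$89,152/4⌋ = $22,288 → take DB $35,584. Book value $71,168.
Accumulated through year 3 = $240,192 − $71,168 = $169,024.

$169,024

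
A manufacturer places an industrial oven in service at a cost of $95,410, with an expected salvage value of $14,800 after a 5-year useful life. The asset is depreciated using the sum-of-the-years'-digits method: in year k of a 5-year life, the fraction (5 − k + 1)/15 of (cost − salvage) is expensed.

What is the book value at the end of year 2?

$47,044

Depreciable base = $95,410 − $14,800 = $80,610.
Sum of the years' digits = 5+4+3+2+1 = 15.
Year 1: $80,610 × 5/15 = $26,870. Book value $68,540.
Year 2: $80,610 × 4/15 = $21,496. Book value $47,044.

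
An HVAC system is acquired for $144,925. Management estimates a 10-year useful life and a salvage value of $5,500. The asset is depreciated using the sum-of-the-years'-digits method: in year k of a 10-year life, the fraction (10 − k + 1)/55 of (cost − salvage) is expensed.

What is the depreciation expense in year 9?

$5,070

Depreciable base = $144,925 − $5,500 = $139,425.
Sum of the years' digits = 10+9+8+7+6+5+4+3+2+1 = 55.
Year 1: $139,425 × 10/55 = $25,350. Book value $119,575.
Year 2: $139,425 × 9/55 = $22,815. Book value $96,760.
Year 3: $139,425 × 8/55 = $20,280. Book value $76,480.
Year 4: $139,425 × 7/55 = $17,745. Book value $58,735.
Year 5: $139,425 × 6/55 = $15,210. Book value $43,525.
Year 6: $139,425 × 5/55 = $12,675. Book value $30,850.
Year 7: $139,425 × 4/55 = $10,140. Book value $20,710.
Year 8: $139,425 × 3/55 = $7,605. Book value $13,105.
Year 9: $139,425 × 2/55 = $5,070. Book value $8,035.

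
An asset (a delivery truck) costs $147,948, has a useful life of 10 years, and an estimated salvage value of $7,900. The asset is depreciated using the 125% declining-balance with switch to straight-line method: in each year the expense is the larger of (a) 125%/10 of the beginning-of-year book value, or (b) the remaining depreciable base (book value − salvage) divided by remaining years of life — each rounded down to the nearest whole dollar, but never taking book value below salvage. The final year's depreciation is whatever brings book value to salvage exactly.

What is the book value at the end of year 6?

$60,024

Depreciable base = $147,948 − $7,900 = $140,048.
Year 1: DB = ⌊$147,948 × 125%/10⌋ = $18,493; SL = ⌊$140,048/10⌋ = $14,004 → take DB $18,493. Book value $129,455.
Year 2: DB = ⌊$129,455 × 125%/10⌋ = $16,181; SL = ⌊$121,555/9⌋ = $13,506 → take DB $16,181. Book value $113,274.
Year 3: DB = ⌊$113,274 × 125%/10⌋ = $14,159; SL = ⌊$105,374/8⌋ = $13,171 → take DB $14,159. Book value $99,115.
Year 4: DB = ⌊$99,115 × 125%/10⌋ = $12,389; SL = ⌊$91,215/7⌋ = $13,030 → take SL $13,030. Book value $86,085.
Year 5: DB = ⌊$86,085 × 125%/10⌋ = $10,760; SL = ⌊$78,185/6⌋ = $13,030 → take SL $13,030. Book value $73,055.
Year 6: DB = ⌊$73,055 × 125%/10⌋ = $9,131; SL = ⌊$65,155/5⌋ = $13,031 → take SL $13,031. Book value $60,024.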